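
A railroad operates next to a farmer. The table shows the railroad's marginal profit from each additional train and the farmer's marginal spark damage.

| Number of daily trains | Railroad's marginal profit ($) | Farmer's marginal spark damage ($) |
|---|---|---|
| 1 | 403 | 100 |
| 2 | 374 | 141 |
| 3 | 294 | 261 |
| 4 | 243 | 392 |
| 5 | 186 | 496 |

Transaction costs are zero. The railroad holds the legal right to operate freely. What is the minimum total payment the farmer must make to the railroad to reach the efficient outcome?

$429

Left alone the railroad would choose level 5 (marginal profit stays positive).
Efficient level: k* = 3 (marginal profit ≥ marginal spark damage through 3).
The farmer must at least cover the railroad's forgone profit from cutting 5→3: 243 + 186 = 429.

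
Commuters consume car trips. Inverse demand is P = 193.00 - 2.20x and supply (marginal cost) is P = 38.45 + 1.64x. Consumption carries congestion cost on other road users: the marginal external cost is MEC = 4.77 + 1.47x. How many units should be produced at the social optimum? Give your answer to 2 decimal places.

Social marginal benefit = demand − MEC = 188.23 - 3.67x.
Set SMB = MC: 188.23 - 3.67x = 38.45 + 1.64x → x* = 28.2072.

x* = 28.21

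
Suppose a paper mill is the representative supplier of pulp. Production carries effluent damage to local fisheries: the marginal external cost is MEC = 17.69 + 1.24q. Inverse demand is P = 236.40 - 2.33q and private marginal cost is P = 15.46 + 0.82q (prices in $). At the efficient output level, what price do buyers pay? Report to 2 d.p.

P = $128.52

Social marginal cost = private MC + MEC = 33.15 + 2.06q.
Set SMC = demand: 33.15 + 2.06q = 236.40 - 2.33q → q* = 46.2984.
Consumer price on the demand curve at q*: 236.40 − 2.33×46.2984 = 128.5247.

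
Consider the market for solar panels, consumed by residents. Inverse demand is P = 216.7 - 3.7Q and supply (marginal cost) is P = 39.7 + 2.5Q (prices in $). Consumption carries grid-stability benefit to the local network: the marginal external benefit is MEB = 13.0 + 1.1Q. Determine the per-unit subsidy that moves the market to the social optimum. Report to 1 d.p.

Social marginal benefit = demand + MEB = 229.7 - 2.6Q.
Set SMB = MC: 229.7 - 2.6Q = 39.7 + 2.5Q → Q* = 37.2549.
The Pigouvian subsidy equals MEB at Q*: 13.0 + 1.1×37.2549 = 53.9804.

subsidy = $54.0 per unit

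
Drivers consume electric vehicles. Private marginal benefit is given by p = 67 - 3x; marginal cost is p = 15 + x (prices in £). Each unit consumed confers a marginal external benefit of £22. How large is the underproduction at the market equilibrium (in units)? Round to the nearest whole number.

Market equilibrium (private): 15 + x = 67 - 3x → x_m = 13.0000.
Social marginal benefit = demand + MEB = 89 - 3x.
Set SMB = MC: 89 - 3x = 15 + x → x* = 18.5000.
Gap = |13.0000 − 18.5000| = 5.5000.

6 units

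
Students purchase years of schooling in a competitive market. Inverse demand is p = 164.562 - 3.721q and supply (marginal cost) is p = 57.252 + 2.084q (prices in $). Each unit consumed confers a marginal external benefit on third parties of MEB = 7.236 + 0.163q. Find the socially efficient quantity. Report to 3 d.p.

q* = 20.302

Social marginal benefit = demand + MEB = 171.798 - 3.558q.
Set SMB = MC: 171.798 - 3.558q = 57.252 + 2.084q → q* = 20.3024.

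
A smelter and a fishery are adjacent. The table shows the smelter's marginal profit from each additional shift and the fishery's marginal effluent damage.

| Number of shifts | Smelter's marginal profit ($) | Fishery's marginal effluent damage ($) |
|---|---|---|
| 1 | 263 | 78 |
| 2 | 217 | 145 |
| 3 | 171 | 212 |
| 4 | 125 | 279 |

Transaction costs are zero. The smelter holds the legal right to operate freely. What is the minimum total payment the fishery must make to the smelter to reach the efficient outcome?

$296

Left alone the smelter would choose level 4 (marginal profit stays positive).
Efficient level: k* = 2 (marginal profit ≥ marginal effluent damage through 2).
The fishery must at least cover the smelter's forgone profit from cutting 4→2: 171 + 125 = 296.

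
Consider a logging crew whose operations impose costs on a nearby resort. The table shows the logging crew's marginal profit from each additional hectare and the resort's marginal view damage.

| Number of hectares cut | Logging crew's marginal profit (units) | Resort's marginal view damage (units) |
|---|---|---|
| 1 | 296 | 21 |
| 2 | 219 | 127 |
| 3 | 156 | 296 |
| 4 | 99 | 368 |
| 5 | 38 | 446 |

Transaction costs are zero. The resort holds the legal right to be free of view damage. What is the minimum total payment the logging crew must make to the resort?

148

Efficient level: marginal profit ≥ marginal view damage through level 2, so k* = 2.
With the resort holding the right, the logging crew must at least compensate total damage at k*: 21 + 127 = 148.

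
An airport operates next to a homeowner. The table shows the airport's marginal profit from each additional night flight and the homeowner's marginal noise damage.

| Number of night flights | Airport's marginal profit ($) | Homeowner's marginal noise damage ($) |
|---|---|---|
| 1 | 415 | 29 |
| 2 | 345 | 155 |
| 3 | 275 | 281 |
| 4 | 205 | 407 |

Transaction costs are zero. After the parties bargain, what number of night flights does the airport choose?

Bargaining reaches the level where marginal profit last exceeds marginal noise damage.
That holds through level 2 (345 ≥ 155) but not at 3 (275 < 281).

2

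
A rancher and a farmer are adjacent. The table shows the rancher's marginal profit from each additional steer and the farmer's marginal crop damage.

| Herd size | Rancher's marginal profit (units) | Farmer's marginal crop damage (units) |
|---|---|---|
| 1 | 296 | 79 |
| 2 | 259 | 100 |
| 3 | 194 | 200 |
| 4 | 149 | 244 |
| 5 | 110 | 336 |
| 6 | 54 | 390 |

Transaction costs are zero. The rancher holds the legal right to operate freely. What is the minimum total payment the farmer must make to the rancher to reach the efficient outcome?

507

Left alone the rancher would choose level 6 (marginal profit stays positive).
Efficient level: k* = 2 (marginal profit ≥ marginal crop damage through 2).
The farmer must at least cover the rancher's forgone profit from cutting 6→2: 194 + 149 + 110 + 54 = 507.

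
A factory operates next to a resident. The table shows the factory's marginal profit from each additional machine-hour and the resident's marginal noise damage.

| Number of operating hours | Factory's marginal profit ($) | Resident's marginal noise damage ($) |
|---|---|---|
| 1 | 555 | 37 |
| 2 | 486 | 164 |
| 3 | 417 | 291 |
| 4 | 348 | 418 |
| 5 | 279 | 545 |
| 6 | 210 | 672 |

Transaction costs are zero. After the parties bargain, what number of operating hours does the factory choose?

3

Bargaining reaches the level where marginal profit last exceeds marginal noise damage.
That holds through level 3 (417 ≥ 291) but not at 4 (348 < 418).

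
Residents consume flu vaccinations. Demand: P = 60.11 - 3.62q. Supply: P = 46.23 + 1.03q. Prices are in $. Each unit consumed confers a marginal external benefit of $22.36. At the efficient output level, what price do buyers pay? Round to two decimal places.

P = $31.90

Social marginal benefit = demand + MEB = 82.47 - 3.62q.
Set SMB = MC: 82.47 - 3.62q = 46.23 + 1.03q → q* = 7.7935.
Consumer price on the demand curve at q*: 60.11 − 3.62×7.7935 = 31.8975.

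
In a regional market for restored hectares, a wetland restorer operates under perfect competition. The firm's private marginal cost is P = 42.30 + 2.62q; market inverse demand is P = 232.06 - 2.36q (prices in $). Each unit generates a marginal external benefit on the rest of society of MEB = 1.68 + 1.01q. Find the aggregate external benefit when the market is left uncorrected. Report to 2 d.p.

$797.25

Market equilibrium (private): 42.30 + 2.62q = 232.06 - 2.36q → q_m = 38.1044.
Total external benefit = ∫₀^{q_m} (1.68 + 1.01q) dq = 1.68×38.1044 + ½×1.01×38.1044² = 797.2478.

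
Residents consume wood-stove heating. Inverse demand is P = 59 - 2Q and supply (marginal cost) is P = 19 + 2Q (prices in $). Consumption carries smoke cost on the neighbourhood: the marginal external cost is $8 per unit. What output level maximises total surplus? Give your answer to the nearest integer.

Social marginal benefit = demand − MEC = 51 - 2Q.
Set SMB = MC: 51 - 2Q = 19 + 2Q → Q* = 8.0000.

Q* = 8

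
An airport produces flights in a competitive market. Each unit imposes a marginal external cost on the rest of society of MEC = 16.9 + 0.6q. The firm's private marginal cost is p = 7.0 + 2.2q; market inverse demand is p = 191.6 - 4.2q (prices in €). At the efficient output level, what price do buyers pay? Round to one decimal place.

Social marginal cost = private MC + MEC = 23.9 + 2.8q.
Set SMC = demand: 23.9 + 2.8q = 191.6 - 4.2q → q* = 23.9571.
Consumer price on the demand curve at q*: 191.6 − 4.2×23.9571 = 90.9802.

P = €91.0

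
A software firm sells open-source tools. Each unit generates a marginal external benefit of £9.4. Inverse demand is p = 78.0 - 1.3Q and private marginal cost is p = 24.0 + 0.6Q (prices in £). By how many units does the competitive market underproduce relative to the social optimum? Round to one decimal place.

Market equilibrium (private): 24.0 + 0.6Q = 78.0 - 1.3Q → Q_m = 28.4211.
Social marginal cost = private MC − MEB = 14.6 + 0.6Q.
Set SMC = demand: 14.6 + 0.6Q = 78.0 - 1.3Q → Q* = 33.3684.
Gap = |28.4211 − 33.3684| = 4.9473.

4.9 units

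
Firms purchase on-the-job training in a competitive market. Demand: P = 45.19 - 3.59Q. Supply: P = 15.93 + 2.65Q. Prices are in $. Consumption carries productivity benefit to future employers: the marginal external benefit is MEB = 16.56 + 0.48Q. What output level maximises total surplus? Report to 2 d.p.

Social marginal benefit = demand + MEB = 61.75 - 3.11Q.
Set SMB = MC: 61.75 - 3.11Q = 15.93 + 2.65Q → Q* = 7.9549.

Q* = 7.95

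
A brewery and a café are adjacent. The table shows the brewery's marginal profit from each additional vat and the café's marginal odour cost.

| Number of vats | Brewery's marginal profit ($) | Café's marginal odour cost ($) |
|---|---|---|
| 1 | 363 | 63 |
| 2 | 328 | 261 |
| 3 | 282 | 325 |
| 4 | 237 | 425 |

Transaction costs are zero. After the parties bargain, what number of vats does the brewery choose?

Bargaining reaches the level where marginal profit last exceeds marginal odour cost.
That holds through level 2 (328 ≥ 261) but not at 3 (282 < 325).

2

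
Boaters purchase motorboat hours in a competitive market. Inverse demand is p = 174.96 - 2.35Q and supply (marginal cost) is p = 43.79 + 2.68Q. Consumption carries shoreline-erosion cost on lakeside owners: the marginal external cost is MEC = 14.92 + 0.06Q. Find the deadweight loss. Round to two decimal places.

DWL = 26.69

Market equilibrium (private): 43.79 + 2.68Q = 174.96 - 2.35Q → Q_m = 26.0775.
Social marginal benefit = demand − MEC = 160.04 - 2.41Q.
Set SMB = MC: 160.04 - 2.41Q = 43.79 + 2.68Q → Q* = 22.8389.
Between Q* and Q_m the wedge MC − SMB runs linearly from 0 to MEC(Q_m), so the loss is a triangle.
DWL = ½ × 3.2386 × 16.4847 = 26.6937.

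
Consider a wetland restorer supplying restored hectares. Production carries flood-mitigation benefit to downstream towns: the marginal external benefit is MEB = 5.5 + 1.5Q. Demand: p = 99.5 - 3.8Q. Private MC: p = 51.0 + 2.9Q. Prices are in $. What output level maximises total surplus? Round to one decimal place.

Q* = 10.4

Social marginal cost = private MC − MEB = 45.5 + 1.4Q.
Set SMC = demand: 45.5 + 1.4Q = 99.5 - 3.8Q → Q* = 10.3846.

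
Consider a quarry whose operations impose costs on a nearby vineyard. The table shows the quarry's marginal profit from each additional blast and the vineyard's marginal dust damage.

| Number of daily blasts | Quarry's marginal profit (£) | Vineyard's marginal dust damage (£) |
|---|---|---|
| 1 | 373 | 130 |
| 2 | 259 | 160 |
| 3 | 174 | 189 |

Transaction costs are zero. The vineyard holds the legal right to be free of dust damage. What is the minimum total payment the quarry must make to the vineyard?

£290

Efficient level: marginal profit ≥ marginal dust damage through level 2, so k* = 2.
With the vineyard holding the right, the quarry must at least compensate total damage at k*: 130 + 160 = 290.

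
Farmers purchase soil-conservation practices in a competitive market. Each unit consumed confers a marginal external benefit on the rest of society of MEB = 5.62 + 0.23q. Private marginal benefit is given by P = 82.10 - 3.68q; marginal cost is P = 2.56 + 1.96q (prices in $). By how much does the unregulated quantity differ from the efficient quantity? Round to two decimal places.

Market equilibrium (private): 2.56 + 1.96q = 82.10 - 3.68q → q_m = 14.1028.
Social marginal benefit = demand + MEB = 87.72 - 3.45q.
Set SMB = MC: 87.72 - 3.45q = 2.56 + 1.96q → q* = 15.7412.
Gap = |14.1028 − 15.7412| = 1.6384.

1.64 units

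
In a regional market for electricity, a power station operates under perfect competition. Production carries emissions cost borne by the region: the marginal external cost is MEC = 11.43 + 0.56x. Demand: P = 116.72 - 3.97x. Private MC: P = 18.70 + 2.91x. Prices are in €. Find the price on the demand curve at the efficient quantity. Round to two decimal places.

P = €70.52

Social marginal cost = private MC + MEC = 30.13 + 3.47x.
Set SMC = demand: 30.13 + 3.47x = 116.72 - 3.97x → x* = 11.6384.
Consumer price on the demand curve at x*: 116.72 − 3.97×11.6384 = 70.5156.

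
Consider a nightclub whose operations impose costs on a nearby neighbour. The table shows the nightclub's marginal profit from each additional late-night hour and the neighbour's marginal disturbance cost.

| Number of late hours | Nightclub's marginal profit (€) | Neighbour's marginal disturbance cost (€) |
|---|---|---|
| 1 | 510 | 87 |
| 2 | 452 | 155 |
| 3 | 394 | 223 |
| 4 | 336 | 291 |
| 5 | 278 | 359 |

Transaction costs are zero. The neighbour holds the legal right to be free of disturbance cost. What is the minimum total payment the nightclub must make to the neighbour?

€756

Efficient level: marginal profit ≥ marginal disturbance cost through level 4, so k* = 4.
With the neighbour holding the right, the nightclub must at least compensate total damage at k*: 87 + 155 + 223 + 291 = 756.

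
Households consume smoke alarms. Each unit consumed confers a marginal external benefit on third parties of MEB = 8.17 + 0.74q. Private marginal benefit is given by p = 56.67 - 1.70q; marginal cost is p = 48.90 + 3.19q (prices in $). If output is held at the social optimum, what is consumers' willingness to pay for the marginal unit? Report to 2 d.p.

Social marginal benefit = demand + MEB = 64.84 - 0.96q.
Set SMB = MC: 64.84 - 0.96q = 48.90 + 3.19q → q* = 3.8410.
Consumer price on the demand curve at q*: 56.67 − 1.70×3.8410 = 50.1403.

P = $50.14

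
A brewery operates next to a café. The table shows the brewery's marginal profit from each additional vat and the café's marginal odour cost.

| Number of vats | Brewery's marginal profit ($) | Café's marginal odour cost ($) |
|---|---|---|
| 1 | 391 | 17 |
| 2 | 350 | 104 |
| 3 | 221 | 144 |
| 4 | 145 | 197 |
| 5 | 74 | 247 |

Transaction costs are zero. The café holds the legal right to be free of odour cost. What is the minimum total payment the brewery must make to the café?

$265

Efficient level: marginal profit ≥ marginal odour cost through level 3, so k* = 3.
With the café holding the right, the brewery must at least compensate total damage at k*: 17 + 104 + 144 = 265.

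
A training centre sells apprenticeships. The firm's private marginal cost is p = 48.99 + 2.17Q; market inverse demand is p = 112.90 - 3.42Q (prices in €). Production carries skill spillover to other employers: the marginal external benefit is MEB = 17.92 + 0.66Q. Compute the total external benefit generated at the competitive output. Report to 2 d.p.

€248.01

Market equilibrium (private): 48.99 + 2.17Q = 112.90 - 3.42Q → Q_m = 11.4329.
Total external benefit = ∫₀^{Q_m} (17.92 + 0.66Q) dQ = 17.92×11.4329 + ½×0.66×11.4329² = 248.0123.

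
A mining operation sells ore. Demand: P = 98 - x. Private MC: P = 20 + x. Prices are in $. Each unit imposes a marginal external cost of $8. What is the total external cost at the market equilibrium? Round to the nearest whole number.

Market equilibrium (private): 20 + x = 98 - x → x_m = 39.0000.
Total external cost = MEC × x_m = 8 × 39.0000 = 312.0000.

$312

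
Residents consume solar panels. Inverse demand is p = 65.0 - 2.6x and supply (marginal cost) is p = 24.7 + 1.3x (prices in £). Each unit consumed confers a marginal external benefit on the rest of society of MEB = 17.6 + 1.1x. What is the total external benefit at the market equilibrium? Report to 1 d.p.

£240.6

Market equilibrium (private): 24.7 + 1.3x = 65.0 - 2.6x → x_m = 10.3333.
Total external benefit = ∫₀^{x_m} (17.6 + 1.1x) dx = 17.6×10.3333 + ½×1.1×10.3333² = 240.5935.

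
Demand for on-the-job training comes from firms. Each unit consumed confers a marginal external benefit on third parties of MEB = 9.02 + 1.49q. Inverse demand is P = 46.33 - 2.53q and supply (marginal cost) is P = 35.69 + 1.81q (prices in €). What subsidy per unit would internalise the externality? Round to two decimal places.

Social marginal benefit = demand + MEB = 55.35 - 1.04q.
Set SMB = MC: 55.35 - 1.04q = 35.69 + 1.81q → q* = 6.8982.
The Pigouvian subsidy equals MEB at q*: 9.02 + 1.49×6.8982 = 19.2983.

subsidy = €19.30 per unit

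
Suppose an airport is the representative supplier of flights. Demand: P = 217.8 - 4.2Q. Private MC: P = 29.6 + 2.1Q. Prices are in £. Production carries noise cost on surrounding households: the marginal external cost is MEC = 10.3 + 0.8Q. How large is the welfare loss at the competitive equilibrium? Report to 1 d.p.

Market equilibrium (private): 29.6 + 2.1Q = 217.8 - 4.2Q → Q_m = 29.8730.
Social marginal cost = private MC + MEC = 39.9 + 2.9Q.
Set SMC = demand: 39.9 + 2.9Q = 217.8 - 4.2Q → Q* = 25.0563.
Height of the DWL triangle at Q_m is SMC(Q_m) − demand(Q_m) = MEC(Q_m) = 34.1984.
DWL = ½ × 4.8167 × 34.1984 = 82.3617.

DWL = £82.4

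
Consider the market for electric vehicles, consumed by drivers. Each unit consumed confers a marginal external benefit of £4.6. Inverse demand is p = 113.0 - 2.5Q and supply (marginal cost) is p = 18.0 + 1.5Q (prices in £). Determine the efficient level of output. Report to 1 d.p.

Q* = 24.9

Social marginal benefit = demand + MEB = 117.6 - 2.5Q.
Set SMB = MC: 117.6 - 2.5Q = 18.0 + 1.5Q → Q* = 24.9000.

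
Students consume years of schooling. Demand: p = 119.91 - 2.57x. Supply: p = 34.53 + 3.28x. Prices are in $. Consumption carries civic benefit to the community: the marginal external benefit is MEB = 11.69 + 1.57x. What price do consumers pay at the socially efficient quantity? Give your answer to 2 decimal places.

P = $61.62

Social marginal benefit = demand + MEB = 131.60 - x.
Set SMB = MC: 131.60 - x = 34.53 + 3.28x → x* = 22.6799.
Consumer price on the demand curve at x*: 119.91 − 2.57×22.6799 = 61.6227.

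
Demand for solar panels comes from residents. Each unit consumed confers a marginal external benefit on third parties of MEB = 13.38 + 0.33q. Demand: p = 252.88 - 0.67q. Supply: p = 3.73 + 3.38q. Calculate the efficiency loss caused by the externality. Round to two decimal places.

Market equilibrium (private): 3.73 + 3.38q = 252.88 - 0.67q → q_m = 61.5185.
Social marginal benefit = demand + MEB = 266.26 - 0.34q.
Set SMB = MC: 266.26 - 0.34q = 3.73 + 3.38q → q* = 70.5726.
The welfare-loss triangle has base |q_m − q*| and height MEB(q_m) (the vertical gap between SMB and MC is zero at q* and MEB at q_m).
DWL = ½ × 9.0541 × 33.6811 = 152.4760.

DWL = 152.48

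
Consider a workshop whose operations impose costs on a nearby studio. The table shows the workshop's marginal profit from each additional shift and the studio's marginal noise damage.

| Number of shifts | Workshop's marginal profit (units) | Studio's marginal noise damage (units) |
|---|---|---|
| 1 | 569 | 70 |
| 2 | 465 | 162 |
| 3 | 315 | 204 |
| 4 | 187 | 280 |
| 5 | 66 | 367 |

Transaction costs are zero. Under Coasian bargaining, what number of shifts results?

3

Bargaining reaches the level where marginal profit last exceeds marginal noise damage.
That holds through level 3 (315 ≥ 204) but not at 4 (187 < 280).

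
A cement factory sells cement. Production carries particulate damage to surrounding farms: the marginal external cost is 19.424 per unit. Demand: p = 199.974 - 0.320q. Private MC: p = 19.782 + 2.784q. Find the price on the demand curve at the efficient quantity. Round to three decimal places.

Social marginal cost = private MC + MEC = 39.206 + 2.784q.
Set SMC = demand: 39.206 + 2.784q = 199.974 - 0.320q → q* = 51.7938.
Consumer price on the demand curve at q*: 199.974 − 0.320×51.7938 = 183.4000.

P = 183.400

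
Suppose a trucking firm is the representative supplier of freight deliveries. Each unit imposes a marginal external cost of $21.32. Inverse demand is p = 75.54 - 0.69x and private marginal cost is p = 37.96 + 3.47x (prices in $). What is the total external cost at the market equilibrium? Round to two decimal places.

$192.60

Market equilibrium (private): 37.96 + 3.47x = 75.54 - 0.69x → x_m = 9.0337.
Total external cost = MEC × x_m = 21.32 × 9.0337 = 192.5985.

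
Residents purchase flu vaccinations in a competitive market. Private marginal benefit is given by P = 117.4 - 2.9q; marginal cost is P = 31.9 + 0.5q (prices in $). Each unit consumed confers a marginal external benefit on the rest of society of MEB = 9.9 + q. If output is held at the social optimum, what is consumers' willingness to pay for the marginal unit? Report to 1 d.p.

Social marginal benefit = demand + MEB = 127.3 - 1.9q.
Set SMB = MC: 127.3 - 1.9q = 31.9 + 0.5q → q* = 39.7500.
Consumer price on the demand curve at q*: 117.4 − 2.9×39.7500 = 2.1250.

P = $2.1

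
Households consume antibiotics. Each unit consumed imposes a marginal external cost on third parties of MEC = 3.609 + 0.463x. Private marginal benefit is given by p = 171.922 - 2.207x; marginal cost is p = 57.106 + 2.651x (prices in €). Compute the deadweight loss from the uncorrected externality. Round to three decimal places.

DWL = €19.898

Market equilibrium (private): 57.106 + 2.651x = 171.922 - 2.207x → x_m = 23.6344.
Social marginal benefit = demand − MEC = 168.313 - 2.670x.
Set SMB = MC: 168.313 - 2.670x = 57.106 + 2.651x → x* = 20.8996.
Between x* and x_m the wedge MC − SMB runs linearly from 0 to MEC(x_m), so the loss is a triangle.
DWL = ½ × 2.7348 × 14.5517 = 19.8980.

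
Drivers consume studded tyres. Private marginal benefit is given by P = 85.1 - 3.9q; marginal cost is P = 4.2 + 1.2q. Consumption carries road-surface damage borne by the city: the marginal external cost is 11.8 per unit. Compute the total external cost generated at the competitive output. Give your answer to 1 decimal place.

Market equilibrium (private): 4.2 + 1.2q = 85.1 - 3.9q → q_m = 15.8627.
Total external cost = MEC × q_m = 11.8 × 15.8627 = 187.1799.

187.2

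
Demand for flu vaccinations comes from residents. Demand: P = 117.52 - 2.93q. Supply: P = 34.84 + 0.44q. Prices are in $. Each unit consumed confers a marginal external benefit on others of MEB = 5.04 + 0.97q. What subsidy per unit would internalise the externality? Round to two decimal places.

Social marginal benefit = demand + MEB = 122.56 - 1.96q.
Set SMB = MC: 122.56 - 1.96q = 34.84 + 0.44q → q* = 36.5500.
The Pigouvian subsidy equals MEB at q*: 5.04 + 0.97×36.5500 = 40.4935.

subsidy = $40.49 per unit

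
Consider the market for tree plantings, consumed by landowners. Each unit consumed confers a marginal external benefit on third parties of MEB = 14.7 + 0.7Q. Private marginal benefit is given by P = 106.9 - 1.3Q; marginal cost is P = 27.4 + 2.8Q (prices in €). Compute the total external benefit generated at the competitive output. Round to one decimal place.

€416.6

Market equilibrium (private): 27.4 + 2.8Q = 106.9 - 1.3Q → Q_m = 19.3902.
Total external benefit = ∫₀^{Q_m} (14.7 + 0.7Q) dQ = 14.7×19.3902 + ½×0.7×19.3902² = 416.6289.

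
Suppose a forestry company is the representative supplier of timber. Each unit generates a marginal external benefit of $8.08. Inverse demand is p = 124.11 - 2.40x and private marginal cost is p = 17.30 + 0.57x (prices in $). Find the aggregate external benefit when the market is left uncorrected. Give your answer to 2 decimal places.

Market equilibrium (private): 17.30 + 0.57x = 124.11 - 2.40x → x_m = 35.9630.
Total external benefit = MEB × x_m = 8.08 × 35.9630 = 290.5810.

$290.58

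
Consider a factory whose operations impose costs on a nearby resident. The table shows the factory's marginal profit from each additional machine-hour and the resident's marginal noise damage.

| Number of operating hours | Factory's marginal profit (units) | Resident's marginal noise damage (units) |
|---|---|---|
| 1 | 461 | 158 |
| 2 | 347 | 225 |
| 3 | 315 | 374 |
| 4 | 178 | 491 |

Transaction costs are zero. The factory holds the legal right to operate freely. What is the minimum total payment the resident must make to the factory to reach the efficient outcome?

493

Left alone the factory would choose level 4 (marginal profit stays positive).
Efficient level: k* = 2 (marginal profit ≥ marginal noise damage through 2).
The resident must at least cover the factory's forgone profit from cutting 4→2: 315 + 178 = 493.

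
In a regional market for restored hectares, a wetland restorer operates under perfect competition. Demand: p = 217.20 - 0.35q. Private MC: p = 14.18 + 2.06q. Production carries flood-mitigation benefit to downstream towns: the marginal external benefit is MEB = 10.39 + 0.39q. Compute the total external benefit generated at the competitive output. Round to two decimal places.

2259.08

Market equilibrium (private): 14.18 + 2.06q = 217.20 - 0.35q → q_m = 84.2407.
Total external benefit = ∫₀^{q_m} (10.39 + 0.39q) dq = 10.39×84.2407 + ½×0.39×84.2407² = 2259.0775.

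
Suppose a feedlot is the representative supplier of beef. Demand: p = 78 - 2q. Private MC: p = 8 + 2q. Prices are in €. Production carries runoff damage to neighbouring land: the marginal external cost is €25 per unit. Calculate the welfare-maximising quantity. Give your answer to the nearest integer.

Social marginal cost = private MC + MEC = 33 + 2q.
Set SMC = demand: 33 + 2q = 78 - 2q → q* = 11.2500.

q* = 11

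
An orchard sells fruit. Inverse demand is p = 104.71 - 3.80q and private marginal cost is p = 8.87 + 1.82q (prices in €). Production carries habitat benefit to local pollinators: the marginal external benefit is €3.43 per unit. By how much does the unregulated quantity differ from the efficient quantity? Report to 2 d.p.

0.61 units

Market equilibrium (private): 8.87 + 1.82q = 104.71 - 3.80q → q_m = 17.0534.
Social marginal cost = private MC − MEB = 5.44 + 1.82q.
Set SMC = demand: 5.44 + 1.82q = 104.71 - 3.80q → q* = 17.6637.
Gap = |17.0534 − 17.6637| = 0.6103.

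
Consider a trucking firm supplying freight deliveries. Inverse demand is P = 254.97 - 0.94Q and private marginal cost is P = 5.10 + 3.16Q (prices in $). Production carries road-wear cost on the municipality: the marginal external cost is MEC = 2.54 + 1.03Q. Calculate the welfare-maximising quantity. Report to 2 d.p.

Q* = 48.21

Social marginal cost = private MC + MEC = 7.64 + 4.19Q.
Set SMC = demand: 7.64 + 4.19Q = 254.97 - 0.94Q → Q* = 48.2125.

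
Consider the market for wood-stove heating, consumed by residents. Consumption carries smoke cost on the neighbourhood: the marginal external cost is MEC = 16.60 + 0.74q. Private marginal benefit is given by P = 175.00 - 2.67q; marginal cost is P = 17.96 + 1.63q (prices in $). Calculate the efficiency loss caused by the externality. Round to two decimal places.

Market equilibrium (private): 17.96 + 1.63q = 175.00 - 2.67q → q_m = 36.5209.
Social marginal benefit = demand − MEC = 158.40 - 3.41q.
Set SMB = MC: 158.40 - 3.41q = 17.96 + 1.63q → q* = 27.8651.
The loss is the area between SMB and MC from q* to q_m; with linear curves that's a triangle of height MEC(q_m).
DWL = ½ × 8.6558 × 43.6255 = 188.8068.

DWL = $188.81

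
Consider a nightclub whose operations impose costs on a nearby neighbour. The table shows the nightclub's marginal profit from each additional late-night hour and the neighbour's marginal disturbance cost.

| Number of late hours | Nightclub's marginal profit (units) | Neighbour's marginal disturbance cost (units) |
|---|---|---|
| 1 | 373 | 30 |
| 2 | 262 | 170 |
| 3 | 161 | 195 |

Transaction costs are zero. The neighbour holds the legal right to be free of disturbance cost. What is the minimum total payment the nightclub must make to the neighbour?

200

Efficient level: marginal profit ≥ marginal disturbance cost through level 2, so k* = 2.
With the neighbour holding the right, the nightclub must at least compensate total damage at k*: 30 + 170 = 200.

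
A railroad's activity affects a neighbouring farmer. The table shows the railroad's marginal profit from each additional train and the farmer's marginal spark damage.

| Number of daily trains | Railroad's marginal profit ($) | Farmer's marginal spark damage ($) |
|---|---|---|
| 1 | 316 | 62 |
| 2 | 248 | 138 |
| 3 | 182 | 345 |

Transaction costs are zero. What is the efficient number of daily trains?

Bargaining reaches the level where marginal profit last exceeds marginal spark damage.
That holds through level 2 (248 ≥ 138) but not at 3 (182 < 345).

2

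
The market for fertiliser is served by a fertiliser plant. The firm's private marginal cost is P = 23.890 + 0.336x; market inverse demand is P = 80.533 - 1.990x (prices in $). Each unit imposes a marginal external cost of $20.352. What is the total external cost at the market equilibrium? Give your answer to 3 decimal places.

$495.614

Market equilibrium (private): 23.890 + 0.336x = 80.533 - 1.990x → x_m = 24.3521.
Total external cost = MEC × x_m = 20.352 × 24.3521 = 495.6139.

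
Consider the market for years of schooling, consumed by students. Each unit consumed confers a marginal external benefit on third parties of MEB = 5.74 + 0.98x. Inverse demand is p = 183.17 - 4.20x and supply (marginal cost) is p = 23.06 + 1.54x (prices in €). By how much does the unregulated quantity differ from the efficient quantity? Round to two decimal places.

Market equilibrium (private): 23.06 + 1.54x = 183.17 - 4.20x → x_m = 27.8937.
Social marginal benefit = demand + MEB = 188.91 - 3.22x.
Set SMB = MC: 188.91 - 3.22x = 23.06 + 1.54x → x* = 34.8424.
Gap = |27.8937 − 34.8424| = 6.9487.

6.95 units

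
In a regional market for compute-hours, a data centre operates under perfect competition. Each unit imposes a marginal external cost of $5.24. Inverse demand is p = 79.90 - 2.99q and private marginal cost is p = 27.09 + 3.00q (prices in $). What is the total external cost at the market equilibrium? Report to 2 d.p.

Market equilibrium (private): 27.09 + 3.00q = 79.90 - 2.99q → q_m = 8.8164.
Total external cost = MEC × q_m = 5.24 × 8.8164 = 46.1979.

$46.20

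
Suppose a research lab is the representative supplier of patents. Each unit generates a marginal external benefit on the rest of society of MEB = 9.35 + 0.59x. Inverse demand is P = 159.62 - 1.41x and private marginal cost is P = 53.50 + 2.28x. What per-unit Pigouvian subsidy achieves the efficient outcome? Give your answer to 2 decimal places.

Social marginal cost = private MC − MEB = 44.15 + 1.69x.
Set SMC = demand: 44.15 + 1.69x = 159.62 - 1.41x → x* = 37.2484.
The Pigouvian subsidy equals MEB at x*: 9.35 + 0.59×37.2484 = 31.3266.

subsidy = 31.33 per unit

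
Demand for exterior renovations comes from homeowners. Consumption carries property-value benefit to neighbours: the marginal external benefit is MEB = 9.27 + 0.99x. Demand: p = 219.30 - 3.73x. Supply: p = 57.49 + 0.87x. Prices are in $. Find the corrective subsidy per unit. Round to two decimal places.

Social marginal benefit = demand + MEB = 228.57 - 2.74x.
Set SMB = MC: 228.57 - 2.74x = 57.49 + 0.87x → x* = 47.3906.
The Pigouvian subsidy equals MEB at x*: 9.27 + 0.99×47.3906 = 56.1867.

subsidy = $56.19 per unit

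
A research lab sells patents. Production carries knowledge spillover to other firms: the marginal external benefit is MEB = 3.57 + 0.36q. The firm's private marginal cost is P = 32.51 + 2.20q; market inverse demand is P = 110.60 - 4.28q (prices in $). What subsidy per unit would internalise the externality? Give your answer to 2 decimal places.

subsidy = $8.37 per unit

Social marginal cost = private MC − MEB = 28.94 + 1.84q.
Set SMC = demand: 28.94 + 1.84q = 110.60 - 4.28q → q* = 13.3431.
The Pigouvian subsidy equals MEB at q*: 3.57 + 0.36×13.3431 = 8.3735.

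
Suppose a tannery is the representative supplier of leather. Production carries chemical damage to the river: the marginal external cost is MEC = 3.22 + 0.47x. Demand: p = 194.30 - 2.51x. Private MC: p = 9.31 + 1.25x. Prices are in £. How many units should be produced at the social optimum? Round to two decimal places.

Social marginal cost = private MC + MEC = 12.53 + 1.72x.
Set SMC = demand: 12.53 + 1.72x = 194.30 - 2.51x → x* = 42.9716.

x* = 42.97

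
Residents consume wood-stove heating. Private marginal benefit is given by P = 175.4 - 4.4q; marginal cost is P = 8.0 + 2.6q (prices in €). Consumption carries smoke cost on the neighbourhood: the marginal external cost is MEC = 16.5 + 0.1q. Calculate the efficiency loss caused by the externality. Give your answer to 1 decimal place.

Market equilibrium (private): 8.0 + 2.6q = 175.4 - 4.4q → q_m = 23.9143.
Social marginal benefit = demand − MEC = 158.9 - 4.5q.
Set SMB = MC: 158.9 - 4.5q = 8.0 + 2.6q → q* = 21.2535.
The loss is the area between SMB and MC from q* to q_m; with linear curves that's a triangle of height MEC(q_m).
DWL = ½ × 2.6608 × 18.8914 = 25.1331.

DWL = €25.1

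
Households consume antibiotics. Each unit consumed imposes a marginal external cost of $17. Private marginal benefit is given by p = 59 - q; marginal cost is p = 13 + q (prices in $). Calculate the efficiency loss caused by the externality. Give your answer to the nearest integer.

DWL = $72

Market equilibrium (private): 13 + q = 59 - q → q_m = 23.0000.
Social marginal benefit = demand − MEC = 42 - q.
Set SMB = MC: 42 - q = 13 + q → q* = 14.5000.
The loss is the area between SMB and MC from q* to q_m; with linear curves that's a triangle of height MEC(q_m).
DWL = ½ × 8.5000 × 17.0000 = 72.2500.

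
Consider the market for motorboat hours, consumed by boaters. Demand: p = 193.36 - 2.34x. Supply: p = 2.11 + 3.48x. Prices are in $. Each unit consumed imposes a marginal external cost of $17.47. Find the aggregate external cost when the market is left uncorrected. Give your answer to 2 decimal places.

Market equilibrium (private): 2.11 + 3.48x = 193.36 - 2.34x → x_m = 32.8608.
Total external cost = MEC × x_m = 17.47 × 32.8608 = 574.0782.

$574.08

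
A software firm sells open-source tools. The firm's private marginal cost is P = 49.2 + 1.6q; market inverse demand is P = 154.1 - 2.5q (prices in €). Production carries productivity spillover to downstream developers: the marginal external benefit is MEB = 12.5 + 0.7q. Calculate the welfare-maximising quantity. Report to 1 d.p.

q* = 34.5

Social marginal cost = private MC − MEB = 36.7 + 0.9q.
Set SMC = demand: 36.7 + 0.9q = 154.1 - 2.5q → q* = 34.5294.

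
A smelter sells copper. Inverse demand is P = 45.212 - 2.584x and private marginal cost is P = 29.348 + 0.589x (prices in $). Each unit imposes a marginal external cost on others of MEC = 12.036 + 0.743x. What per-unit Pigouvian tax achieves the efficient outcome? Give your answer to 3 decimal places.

tax = $12.762 per unit

Social marginal cost = private MC + MEC = 41.384 + 1.332x.
Set SMC = demand: 41.384 + 1.332x = 45.212 - 2.584x → x* = 0.9775.
The Pigouvian tax equals MEC at x*: 12.036 + 0.743×0.9775 = 12.7623.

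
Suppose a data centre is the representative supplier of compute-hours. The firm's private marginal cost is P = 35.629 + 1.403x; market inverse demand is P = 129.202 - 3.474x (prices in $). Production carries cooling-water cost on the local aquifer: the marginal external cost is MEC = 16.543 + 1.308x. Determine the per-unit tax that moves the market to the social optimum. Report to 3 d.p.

Social marginal cost = private MC + MEC = 52.172 + 2.711x.
Set SMC = demand: 52.172 + 2.711x = 129.202 - 3.474x → x* = 12.4543.
The Pigouvian tax equals MEC at x*: 16.543 + 1.308×12.4543 = 32.8332.

tax = $32.833 per unit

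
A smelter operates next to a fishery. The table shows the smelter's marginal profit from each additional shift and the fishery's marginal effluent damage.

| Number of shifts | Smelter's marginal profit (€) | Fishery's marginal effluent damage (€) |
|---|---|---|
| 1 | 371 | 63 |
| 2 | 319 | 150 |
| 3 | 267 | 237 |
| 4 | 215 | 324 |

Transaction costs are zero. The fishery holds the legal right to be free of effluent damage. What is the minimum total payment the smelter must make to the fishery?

€450

Efficient level: marginal profit ≥ marginal effluent damage through level 3, so k* = 3.
With the fishery holding the right, the smelter must at least compensate total damage at k*: 63 + 150 + 237 = 450.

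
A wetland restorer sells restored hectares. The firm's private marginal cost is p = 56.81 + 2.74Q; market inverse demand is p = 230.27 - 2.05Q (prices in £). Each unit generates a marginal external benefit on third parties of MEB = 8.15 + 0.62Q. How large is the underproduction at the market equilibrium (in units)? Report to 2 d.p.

Market equilibrium (private): 56.81 + 2.74Q = 230.27 - 2.05Q → Q_m = 36.2129.
Social marginal cost = private MC − MEB = 48.66 + 2.12Q.
Set SMC = demand: 48.66 + 2.12Q = 230.27 - 2.05Q → Q* = 43.5516.
Gap = |36.2129 − 43.5516| = 7.3387.

7.34 units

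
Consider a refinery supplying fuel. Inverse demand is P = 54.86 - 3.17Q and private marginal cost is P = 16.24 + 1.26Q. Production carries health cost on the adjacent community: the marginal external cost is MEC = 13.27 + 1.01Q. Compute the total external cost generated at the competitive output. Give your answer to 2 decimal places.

154.07

Market equilibrium (private): 16.24 + 1.26Q = 54.86 - 3.17Q → Q_m = 8.7178.
Total external cost = ∫₀^{Q_m} (13.27 + 1.01Q) dQ = 13.27×8.7178 + ½×1.01×8.7178² = 154.0652.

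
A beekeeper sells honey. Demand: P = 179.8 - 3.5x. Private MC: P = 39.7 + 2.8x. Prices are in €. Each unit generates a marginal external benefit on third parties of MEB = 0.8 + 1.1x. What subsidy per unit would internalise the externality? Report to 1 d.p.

subsidy = €30.6 per unit

Social marginal cost = private MC − MEB = 38.9 + 1.7x.
Set SMC = demand: 38.9 + 1.7x = 179.8 - 3.5x → x* = 27.0962.
The Pigouvian subsidy equals MEB at x*: 0.8 + 1.1×27.0962 = 30.6058.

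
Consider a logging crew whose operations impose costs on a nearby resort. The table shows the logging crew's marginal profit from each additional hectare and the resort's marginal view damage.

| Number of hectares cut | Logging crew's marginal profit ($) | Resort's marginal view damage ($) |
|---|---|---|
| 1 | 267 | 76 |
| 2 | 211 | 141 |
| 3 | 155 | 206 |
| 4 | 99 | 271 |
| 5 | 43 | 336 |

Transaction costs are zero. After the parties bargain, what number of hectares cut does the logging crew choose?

2

Bargaining reaches the level where marginal profit last exceeds marginal view damage.
That holds through level 2 (211 ≥ 141) but not at 3 (155 < 206).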